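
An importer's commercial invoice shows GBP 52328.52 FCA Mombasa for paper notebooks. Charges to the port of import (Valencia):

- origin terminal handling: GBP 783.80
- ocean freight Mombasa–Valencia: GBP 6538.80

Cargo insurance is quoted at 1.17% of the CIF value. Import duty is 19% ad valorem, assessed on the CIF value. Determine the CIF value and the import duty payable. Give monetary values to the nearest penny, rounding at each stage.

Let C be the CIF value. C = FCA price + pre-shipment costs + freight + 1.17% × C
C − 1.17% × C = 52328.52 + 783.80 + 6538.80
0.9883 × C = 59651.12
C = 59651.12 / 0.9883 = 60357.30
Insurance premium = 1.17% × 60357.30 = 706.18
Import duty = 60357.30 × 19% = 11467.89

CIF value: GBP 60357.30; import duty: GBP 11467.89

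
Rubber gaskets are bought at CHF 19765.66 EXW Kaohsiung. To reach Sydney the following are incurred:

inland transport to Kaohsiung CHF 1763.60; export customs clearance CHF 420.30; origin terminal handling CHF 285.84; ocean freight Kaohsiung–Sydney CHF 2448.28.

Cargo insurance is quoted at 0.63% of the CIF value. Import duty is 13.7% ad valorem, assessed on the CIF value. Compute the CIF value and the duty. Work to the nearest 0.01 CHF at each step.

CIF value: CHF 24840.17; import duty: CHF 3403.10

Let C be the CIF value. C = EXW price + pre-shipment costs + freight + 0.63% × C
C − 0.63% × C = 19765.66 + 1763.60 + 420.30 + 285.84 + 2448.28
0.9937 × C = 24683.68
C = 24683.68 / 0.9937 = 24840.17
Insurance premium = 0.63% × 24840.17 = 156.49
Import duty = 24840.17 × 13.7% = 3403.10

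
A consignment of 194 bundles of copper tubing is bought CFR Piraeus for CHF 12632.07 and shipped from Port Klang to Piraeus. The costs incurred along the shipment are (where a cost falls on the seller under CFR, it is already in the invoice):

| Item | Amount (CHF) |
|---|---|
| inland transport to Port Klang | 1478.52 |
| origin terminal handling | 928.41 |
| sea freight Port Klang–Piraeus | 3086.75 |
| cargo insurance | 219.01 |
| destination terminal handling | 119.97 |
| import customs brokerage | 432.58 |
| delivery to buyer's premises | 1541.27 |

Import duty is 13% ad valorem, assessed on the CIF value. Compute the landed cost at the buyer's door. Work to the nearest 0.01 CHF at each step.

CFR: the seller pays costs through ocean freight to the destination port, but not insurance.
Already in the invoice (seller's account under CFR): inland to port, origin terminal, freight — exclude.
CIF value = CFR price + insurance = 12632.07 + 219.01 = 12851.08
Import duty = 12851.08 × 13% = 1670.64
Buyer bears: insurance 219.01 + destination terminal 119.97 + brokerage 432.58 + delivery 1541.27 + duty 1670.64 = 3983.47
Landed cost = invoice 12632.07 + 3983.47 = 16615.54

Total landed cost: CHF 16615.54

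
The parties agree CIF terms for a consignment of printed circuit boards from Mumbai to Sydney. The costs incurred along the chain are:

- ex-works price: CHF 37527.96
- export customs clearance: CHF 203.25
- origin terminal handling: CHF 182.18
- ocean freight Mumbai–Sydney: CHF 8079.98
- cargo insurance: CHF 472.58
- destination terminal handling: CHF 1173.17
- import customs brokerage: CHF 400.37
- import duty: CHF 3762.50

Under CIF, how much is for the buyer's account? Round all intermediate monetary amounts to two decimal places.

Buyer's account: CHF 5336.04

CIF: the seller pays costs through ocean freight and marine insurance to the destination port.
Seller's account: goods 37527.96 + export clearance 203.25 + origin terminal 182.18 + freight 8079.98 + insurance 472.58 = 46465.95
Buyer's account: destination terminal 1173.17 + brokerage 400.37 + duty 3762.50 = 5336.04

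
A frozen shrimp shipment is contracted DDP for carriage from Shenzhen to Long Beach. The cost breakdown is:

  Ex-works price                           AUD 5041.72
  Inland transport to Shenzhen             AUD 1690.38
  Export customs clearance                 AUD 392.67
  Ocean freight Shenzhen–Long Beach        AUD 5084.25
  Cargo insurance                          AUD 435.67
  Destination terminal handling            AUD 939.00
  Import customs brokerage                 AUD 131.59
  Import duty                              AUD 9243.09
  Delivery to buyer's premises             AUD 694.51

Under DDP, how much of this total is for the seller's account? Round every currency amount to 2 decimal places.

DDP: the seller bears all costs including import duty.
Seller's account: goods 5041.72 + inland to port 1690.38 + export clearance 392.67 + freight 5084.25 + insurance 435.67 + destination terminal 939.00 + brokerage 131.59 + duty 9243.09 + delivery 694.51 = 23652.88
Buyer's account: 0.00

Seller's account: AUD 23652.88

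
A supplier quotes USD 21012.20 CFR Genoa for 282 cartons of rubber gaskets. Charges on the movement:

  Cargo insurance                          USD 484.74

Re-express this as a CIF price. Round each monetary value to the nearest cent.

CIF price: USD 21496.94

From CFR to CIF, the seller additionally bears: insurance.
CIF price = 21012.20 + 484.74 = 21496.94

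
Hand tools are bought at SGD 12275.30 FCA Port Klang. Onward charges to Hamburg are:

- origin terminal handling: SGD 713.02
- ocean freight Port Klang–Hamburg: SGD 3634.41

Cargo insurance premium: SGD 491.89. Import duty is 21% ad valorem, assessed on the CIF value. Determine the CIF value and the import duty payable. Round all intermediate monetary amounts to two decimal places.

CIF value: SGD 17114.62; import duty: SGD 3594.07

CIF = FCA price + pre-shipment costs + freight + insurance
CIF = 12275.30 + 713.02 + 3634.41 + 491.89 = 17114.62
Import duty = 17114.62 × 21% = 3594.07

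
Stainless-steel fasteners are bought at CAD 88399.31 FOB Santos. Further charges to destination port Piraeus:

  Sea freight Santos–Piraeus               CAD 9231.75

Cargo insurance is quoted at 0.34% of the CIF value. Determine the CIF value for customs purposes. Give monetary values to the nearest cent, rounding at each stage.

Let C be the CIF value. C = FOB price + freight + 0.34% × C
C − 0.34% × C = 88399.31 + 9231.75
0.9966 × C = 97631.06
C = 97631.06 / 0.9966 = 97964.14
Insurance premium = 0.34% × 97964.14 = 333.08

CIF value: CAD 97964.14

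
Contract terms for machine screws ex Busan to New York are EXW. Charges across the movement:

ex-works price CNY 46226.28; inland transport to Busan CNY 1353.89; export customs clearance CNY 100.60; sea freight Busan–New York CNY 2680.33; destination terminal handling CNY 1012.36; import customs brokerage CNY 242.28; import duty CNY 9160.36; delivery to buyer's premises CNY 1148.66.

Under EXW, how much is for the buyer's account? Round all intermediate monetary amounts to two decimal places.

Buyer's account: CNY 15698.48

EXW: the seller makes goods available at their premises; the buyer bears all onward costs.
Seller's account: goods 46226.28 = 46226.28
Buyer's account: inland to port 1353.89 + export clearance 100.60 + freight 2680.33 + destination terminal 1012.36 + brokerage 242.28 + duty 9160.36 + delivery 1148.66 = 15698.48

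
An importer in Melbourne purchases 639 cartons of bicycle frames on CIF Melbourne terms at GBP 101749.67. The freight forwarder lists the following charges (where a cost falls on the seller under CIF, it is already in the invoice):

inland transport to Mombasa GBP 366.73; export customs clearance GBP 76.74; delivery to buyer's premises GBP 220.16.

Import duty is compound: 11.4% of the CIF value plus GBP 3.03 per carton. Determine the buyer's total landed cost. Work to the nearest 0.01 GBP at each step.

CIF: the seller pays costs through ocean freight and marine insurance to the destination port.
Already in the invoice (seller's account under CIF): inland to port, export clearance — exclude.
The CIF price already equals the CIF value: 101749.67
Ad valorem component: 101749.67 × 11.4% = 11599.46
Specific component: 639 × 3.03 = 1936.17
Import duty = 11599.46 + 1936.17 = 13535.63
Buyer bears: delivery 220.16 + duty 13535.63 = 13755.79
Landed cost = invoice 101749.67 + 13755.79 = 115505.46

Total landed cost: GBP 115505.46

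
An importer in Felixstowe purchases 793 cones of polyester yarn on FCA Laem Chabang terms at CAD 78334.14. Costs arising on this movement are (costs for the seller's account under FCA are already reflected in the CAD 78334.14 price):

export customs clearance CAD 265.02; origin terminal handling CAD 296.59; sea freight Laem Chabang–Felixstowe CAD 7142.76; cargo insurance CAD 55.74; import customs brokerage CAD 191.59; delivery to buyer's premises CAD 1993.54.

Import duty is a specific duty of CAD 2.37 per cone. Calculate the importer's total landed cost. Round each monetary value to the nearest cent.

Total landed cost: CAD 89893.77

FCA: the seller delivers export-cleared goods to the carrier; the buyer bears costs from that point.
Already in the invoice (seller's account under FCA): export clearance — exclude.
CIF value = FCA price + origin terminal + freight + insurance = 78334.14 + 296.59 + 7142.76 + 55.74 = 85829.23
Import duty = 793 × 2.37 = 1879.41
Buyer bears: origin terminal 296.59 + freight 7142.76 + insurance 55.74 + brokerage 191.59 + delivery 1993.54 + duty 1879.41 = 11559.63
Landed cost = invoice 78334.14 + 11559.63 = 89893.77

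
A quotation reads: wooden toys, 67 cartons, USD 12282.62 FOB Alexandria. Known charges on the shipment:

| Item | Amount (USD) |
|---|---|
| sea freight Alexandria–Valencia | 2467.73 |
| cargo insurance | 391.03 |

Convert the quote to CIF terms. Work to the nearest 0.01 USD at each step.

CIF price: USD 15141.38

From FOB to CIF, the seller additionally bears: freight, insurance.
CIF price = 12282.62 + 2467.73 + 391.03 = 15141.38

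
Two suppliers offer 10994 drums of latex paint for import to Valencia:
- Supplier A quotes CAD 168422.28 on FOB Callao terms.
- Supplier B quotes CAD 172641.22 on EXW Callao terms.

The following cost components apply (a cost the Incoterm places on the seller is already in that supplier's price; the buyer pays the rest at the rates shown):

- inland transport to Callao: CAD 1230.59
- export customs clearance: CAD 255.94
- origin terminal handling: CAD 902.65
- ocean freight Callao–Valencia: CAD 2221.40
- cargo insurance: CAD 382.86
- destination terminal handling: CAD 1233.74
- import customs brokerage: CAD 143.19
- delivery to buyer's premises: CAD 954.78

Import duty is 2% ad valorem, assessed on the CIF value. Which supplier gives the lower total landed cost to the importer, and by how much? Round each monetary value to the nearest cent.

Supplier A (FOB):
CIF value = FOB price + freight + insurance = 168422.28 + 2221.40 + 382.86 = 171026.54
Import duty = 171026.54 × 2% = 3420.53
Buyer bears (A): 2221.40 + 382.86 + 1233.74 + 143.19 + 954.78 = 4935.97
Landed cost (A) = invoice 168422.28 + 4935.97 + duty 3420.53 = 176778.78
Supplier B (EXW):
CIF value = EXW price + inland to port + export clearance + origin terminal + freight + insurance = 172641.22 + 1230.59 + 255.94 + 902.65 + 2221.40 + 382.86 = 177634.66
Import duty = 177634.66 × 2% = 3552.69
Buyer bears (B): 1230.59 + 255.94 + 902.65 + 2221.40 + 382.86 + 1233.74 + 143.19 + 954.78 = 7325.15
Landed cost (B) = invoice 172641.22 + 7325.15 + duty 3552.69 = 183519.06
Difference = |176778.78 − 183519.06| = 6740.28

Supplier A is cheaper by CAD 6740.28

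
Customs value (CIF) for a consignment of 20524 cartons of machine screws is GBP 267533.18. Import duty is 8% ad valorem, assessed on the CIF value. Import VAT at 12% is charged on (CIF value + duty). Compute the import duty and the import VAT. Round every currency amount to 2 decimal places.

Import duty: GBP 21402.65; import VAT: GBP 34672.30

Import duty = 267533.18 × 8% = 21402.65
VAT base = CIF + duty = 267533.18 + 21402.65 = 288935.83
Import VAT = 288935.83 × 12% = 34672.30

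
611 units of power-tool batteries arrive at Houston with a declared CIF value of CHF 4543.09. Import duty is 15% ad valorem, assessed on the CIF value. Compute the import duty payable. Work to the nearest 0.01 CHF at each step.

Import duty: CHF 681.46

Import duty = 4543.09 × 15% = 681.46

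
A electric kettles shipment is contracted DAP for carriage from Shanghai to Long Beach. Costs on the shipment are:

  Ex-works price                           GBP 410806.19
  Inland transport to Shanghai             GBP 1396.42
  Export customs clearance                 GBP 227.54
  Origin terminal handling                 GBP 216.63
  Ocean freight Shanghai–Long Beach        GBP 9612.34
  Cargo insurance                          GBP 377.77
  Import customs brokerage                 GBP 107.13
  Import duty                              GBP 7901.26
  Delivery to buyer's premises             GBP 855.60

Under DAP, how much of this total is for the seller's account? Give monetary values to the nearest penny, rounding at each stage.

Seller's account: GBP 423492.49

DAP: the seller bears all costs to the named destination except import duty and clearance.
Seller's account: goods 410806.19 + inland to port 1396.42 + export clearance 227.54 + origin terminal 216.63 + freight 9612.34 + insurance 377.77 + delivery 855.60 = 423492.49
Buyer's account: brokerage 107.13 + duty 7901.26 = 8008.39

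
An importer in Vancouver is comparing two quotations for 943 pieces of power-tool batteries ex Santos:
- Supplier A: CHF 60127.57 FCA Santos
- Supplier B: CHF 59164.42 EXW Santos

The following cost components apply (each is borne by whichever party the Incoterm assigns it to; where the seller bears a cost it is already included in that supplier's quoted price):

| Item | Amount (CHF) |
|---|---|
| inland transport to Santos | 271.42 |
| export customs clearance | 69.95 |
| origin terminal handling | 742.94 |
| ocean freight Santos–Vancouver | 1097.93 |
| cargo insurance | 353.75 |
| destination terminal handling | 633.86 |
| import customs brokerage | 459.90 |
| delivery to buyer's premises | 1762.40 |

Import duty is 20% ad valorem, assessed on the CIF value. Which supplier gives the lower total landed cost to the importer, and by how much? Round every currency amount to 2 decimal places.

Supplier B is cheaper by CHF 746.14

Supplier A (FCA):
CIF value = FCA price + origin terminal + freight + insurance = 60127.57 + 742.94 + 1097.93 + 353.75 = 62322.19
Import duty = 62322.19 × 20% = 12464.44
Buyer bears (A): 742.94 + 1097.93 + 353.75 + 633.86 + 459.90 + 1762.40 = 5050.78
Landed cost (A) = invoice 60127.57 + 5050.78 + duty 12464.44 = 77642.79
Supplier B (EXW):
CIF value = EXW price + inland to port + export clearance + origin terminal + freight + insurance = 59164.42 + 271.42 + 69.95 + 742.94 + 1097.93 + 353.75 = 61700.41
Import duty = 61700.41 × 20% = 12340.08
Buyer bears (B): 271.42 + 69.95 + 742.94 + 1097.93 + 353.75 + 633.86 + 459.90 + 1762.40 = 5392.15
Landed cost (B) = invoice 59164.42 + 5392.15 + duty 12340.08 = 76896.65
Difference = |77642.79 − 76896.65| = 746.14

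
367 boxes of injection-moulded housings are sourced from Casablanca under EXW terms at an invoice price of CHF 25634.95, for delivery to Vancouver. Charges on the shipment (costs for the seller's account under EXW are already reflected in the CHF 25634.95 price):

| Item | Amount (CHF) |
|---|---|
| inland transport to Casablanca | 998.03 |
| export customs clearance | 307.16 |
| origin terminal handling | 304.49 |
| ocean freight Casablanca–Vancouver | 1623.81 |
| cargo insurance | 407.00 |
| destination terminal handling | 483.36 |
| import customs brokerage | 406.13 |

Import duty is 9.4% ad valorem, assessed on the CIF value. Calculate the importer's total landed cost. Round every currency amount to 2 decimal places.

Total landed cost: CHF 32916.82

EXW: the seller makes goods available at their premises; the buyer bears all onward costs.
CIF value = EXW price + inland to port + export clearance + origin terminal + freight + insurance = 25634.95 + 998.03 + 307.16 + 304.49 + 1623.81 + 407.00 = 29275.44
Import duty = 29275.44 × 9.4% = 2751.89
Buyer bears: inland to port 998.03 + export clearance 307.16 + origin terminal 304.49 + freight 1623.81 + insurance 407.00 + destination terminal 483.36 + brokerage 406.13 + duty 2751.89 = 7281.87
Landed cost = invoice 25634.95 + 7281.87 = 32916.82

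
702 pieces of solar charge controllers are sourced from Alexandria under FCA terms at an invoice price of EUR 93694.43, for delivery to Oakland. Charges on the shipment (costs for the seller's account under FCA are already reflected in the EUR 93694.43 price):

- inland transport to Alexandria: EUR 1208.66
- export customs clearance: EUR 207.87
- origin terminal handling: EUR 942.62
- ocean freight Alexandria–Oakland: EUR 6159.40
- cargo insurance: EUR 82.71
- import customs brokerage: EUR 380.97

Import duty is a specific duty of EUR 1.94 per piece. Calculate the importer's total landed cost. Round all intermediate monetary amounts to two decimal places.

FCA: the seller delivers export-cleared goods to the carrier; the buyer bears costs from that point.
Already in the invoice (seller's account under FCA): inland to port, export clearance — exclude.
CIF value = FCA price + origin terminal + freight + insurance = 93694.43 + 942.62 + 6159.40 + 82.71 = 100879.16
Import duty = 702 × 1.94 = 1361.88
Buyer bears: origin terminal 942.62 + freight 6159.40 + insurance 82.71 + brokerage 380.97 + duty 1361.88 = 8927.58
Landed cost = invoice 93694.43 + 8927.58 = 102622.01

Total landed cost: EUR 102622.01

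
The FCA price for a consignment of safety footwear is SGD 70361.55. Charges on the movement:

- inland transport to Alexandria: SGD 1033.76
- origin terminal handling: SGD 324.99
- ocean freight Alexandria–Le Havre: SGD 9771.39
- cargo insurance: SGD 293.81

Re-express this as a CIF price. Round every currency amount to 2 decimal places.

Not relevant to the conversion: inland to port — on the seller under both FCA and CIF; already in the FCA price and stays in the CIF price.
From FCA to CIF, the seller additionally bears: origin terminal, freight, insurance.
CIF price = 70361.55 + 324.99 + 9771.39 + 293.81 = 80751.74

CIF price: SGD 80751.74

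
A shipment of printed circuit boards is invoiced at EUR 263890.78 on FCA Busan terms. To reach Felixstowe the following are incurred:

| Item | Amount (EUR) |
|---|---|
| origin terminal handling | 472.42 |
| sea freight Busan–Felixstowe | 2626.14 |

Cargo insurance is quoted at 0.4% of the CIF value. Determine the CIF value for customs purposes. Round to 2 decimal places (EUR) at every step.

CIF value: EUR 268061.59

Let C be the CIF value. C = FCA price + pre-shipment costs + freight + 0.4% × C
C − 0.4% × C = 263890.78 + 472.42 + 2626.14
0.996 × C = 266989.34
C = 266989.34 / 0.996 = 268061.59
Insurance premium = 0.4% × 268061.59 = 1072.25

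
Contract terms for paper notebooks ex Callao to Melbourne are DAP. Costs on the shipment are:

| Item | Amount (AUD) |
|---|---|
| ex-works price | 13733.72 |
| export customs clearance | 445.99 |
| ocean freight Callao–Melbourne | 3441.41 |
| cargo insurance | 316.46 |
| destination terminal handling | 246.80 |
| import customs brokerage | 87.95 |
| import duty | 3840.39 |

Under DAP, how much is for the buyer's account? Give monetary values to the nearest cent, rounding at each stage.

DAP: the seller bears all costs to the named destination except import duty and clearance.
Seller's account: goods 13733.72 + export clearance 445.99 + freight 3441.41 + insurance 316.46 + destination terminal 246.80 = 18184.38
Buyer's account: brokerage 87.95 + duty 3840.39 = 3928.34

Buyer's account: AUD 3928.34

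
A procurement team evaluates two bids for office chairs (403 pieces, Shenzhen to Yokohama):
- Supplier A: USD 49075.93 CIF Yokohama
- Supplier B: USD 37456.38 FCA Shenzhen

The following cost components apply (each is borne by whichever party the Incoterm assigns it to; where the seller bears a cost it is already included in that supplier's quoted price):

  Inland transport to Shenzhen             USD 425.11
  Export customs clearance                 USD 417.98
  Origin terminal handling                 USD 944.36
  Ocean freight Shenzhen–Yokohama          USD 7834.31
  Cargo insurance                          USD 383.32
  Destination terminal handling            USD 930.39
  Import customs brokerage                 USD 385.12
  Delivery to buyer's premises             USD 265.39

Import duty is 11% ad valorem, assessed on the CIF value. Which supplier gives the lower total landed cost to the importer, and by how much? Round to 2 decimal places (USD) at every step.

Supplier A (CIF):
The CIF price already equals the CIF value: 49075.93
Import duty = 49075.93 × 11% = 5398.35
Buyer bears (A): 930.39 + 385.12 + 265.39 = 1580.90
Landed cost (A) = invoice 49075.93 + 1580.90 + duty 5398.35 = 56055.18
Supplier B (FCA):
CIF value = FCA price + origin terminal + freight + insurance = 37456.38 + 944.36 + 7834.31 + 383.32 = 46618.37
Import duty = 46618.37 × 11% = 5128.02
Buyer bears (B): 944.36 + 7834.31 + 383.32 + 930.39 + 385.12 + 265.39 = 10742.89
Landed cost (B) = invoice 37456.38 + 10742.89 + duty 5128.02 = 53327.29
Difference = |56055.18 − 53327.29| = 2727.89

Supplier B is cheaper by USD 2727.89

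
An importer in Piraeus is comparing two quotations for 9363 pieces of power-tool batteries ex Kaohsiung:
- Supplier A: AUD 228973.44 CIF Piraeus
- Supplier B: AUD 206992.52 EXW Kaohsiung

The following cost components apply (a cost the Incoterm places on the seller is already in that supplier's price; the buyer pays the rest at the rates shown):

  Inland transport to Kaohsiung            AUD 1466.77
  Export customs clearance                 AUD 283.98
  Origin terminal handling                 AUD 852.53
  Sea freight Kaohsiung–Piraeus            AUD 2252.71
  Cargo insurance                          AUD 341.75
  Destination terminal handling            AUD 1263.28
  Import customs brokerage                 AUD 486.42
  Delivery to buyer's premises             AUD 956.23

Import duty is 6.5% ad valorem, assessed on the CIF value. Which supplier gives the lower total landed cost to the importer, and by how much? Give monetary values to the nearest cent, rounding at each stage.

Supplier B is cheaper by AUD 17874.08

Supplier A (CIF):
The CIF price already equals the CIF value: 228973.44
Import duty = 228973.44 × 6.5% = 14883.27
Buyer bears (A): 1263.28 + 486.42 + 956.23 = 2705.93
Landed cost (A) = invoice 228973.44 + 2705.93 + duty 14883.27 = 246562.64
Supplier B (EXW):
CIF value = EXW price + inland to port + export clearance + origin terminal + freight + insurance = 206992.52 + 1466.77 + 283.98 + 852.53 + 2252.71 + 341.75 = 212190.26
Import duty = 212190.26 × 6.5% = 13792.37
Buyer bears (B): 1466.77 + 283.98 + 852.53 + 2252.71 + 341.75 + 1263.28 + 486.42 + 956.23 = 7903.67
Landed cost (B) = invoice 206992.52 + 7903.67 + duty 13792.37 = 228688.56
Difference = |246562.64 − 228688.56| = 17874.08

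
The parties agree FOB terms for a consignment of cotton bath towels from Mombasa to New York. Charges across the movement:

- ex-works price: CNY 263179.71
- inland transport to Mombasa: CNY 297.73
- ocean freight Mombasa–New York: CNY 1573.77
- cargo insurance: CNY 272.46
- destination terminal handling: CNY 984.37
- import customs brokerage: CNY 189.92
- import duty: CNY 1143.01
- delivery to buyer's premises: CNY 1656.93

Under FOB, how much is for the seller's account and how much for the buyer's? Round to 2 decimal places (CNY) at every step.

Seller: CNY 263477.44; buyer: CNY 5820.46

FOB: the seller bears costs until goods are on board at the origin port; the buyer bears freight, insurance and all costs thereafter.
Seller's account: goods 263179.71 + inland to port 297.73 = 263477.44
Buyer's account: freight 1573.77 + insurance 272.46 + destination terminal 984.37 + brokerage 189.92 + duty 1143.01 + delivery 1656.93 = 5820.46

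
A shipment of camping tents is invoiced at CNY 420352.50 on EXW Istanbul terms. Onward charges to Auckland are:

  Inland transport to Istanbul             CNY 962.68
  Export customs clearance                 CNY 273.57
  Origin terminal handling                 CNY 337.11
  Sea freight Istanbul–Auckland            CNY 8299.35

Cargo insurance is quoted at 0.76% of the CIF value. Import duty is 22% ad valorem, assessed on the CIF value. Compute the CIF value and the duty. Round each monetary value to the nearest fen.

Let C be the CIF value. C = EXW price + pre-shipment costs + freight + 0.76% × C
C − 0.76% × C = 420352.50 + 962.68 + 273.57 + 337.11 + 8299.35
0.9924 × C = 430225.21
C = 430225.21 / 0.9924 = 433519.96
Insurance premium = 0.76% × 433519.96 = 3294.75
Import duty = 433519.96 × 22% = 95374.39

CIF value: CNY 433519.96; import duty: CNY 95374.39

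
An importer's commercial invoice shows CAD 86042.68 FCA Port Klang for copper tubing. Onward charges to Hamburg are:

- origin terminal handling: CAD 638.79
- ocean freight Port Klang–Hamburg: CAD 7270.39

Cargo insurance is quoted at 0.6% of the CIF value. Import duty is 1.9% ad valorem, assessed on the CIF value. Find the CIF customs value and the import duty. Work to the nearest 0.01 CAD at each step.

Let C be the CIF value. C = FCA price + pre-shipment costs + freight + 0.6% × C
C − 0.6% × C = 86042.68 + 638.79 + 7270.39
0.994 × C = 93951.86
C = 93951.86 / 0.994 = 94518.97
Insurance premium = 0.6% × 94518.97 = 567.11
Import duty = 94518.97 × 1.9% = 1795.86

CIF value: CAD 94518.97; import duty: CAD 1795.86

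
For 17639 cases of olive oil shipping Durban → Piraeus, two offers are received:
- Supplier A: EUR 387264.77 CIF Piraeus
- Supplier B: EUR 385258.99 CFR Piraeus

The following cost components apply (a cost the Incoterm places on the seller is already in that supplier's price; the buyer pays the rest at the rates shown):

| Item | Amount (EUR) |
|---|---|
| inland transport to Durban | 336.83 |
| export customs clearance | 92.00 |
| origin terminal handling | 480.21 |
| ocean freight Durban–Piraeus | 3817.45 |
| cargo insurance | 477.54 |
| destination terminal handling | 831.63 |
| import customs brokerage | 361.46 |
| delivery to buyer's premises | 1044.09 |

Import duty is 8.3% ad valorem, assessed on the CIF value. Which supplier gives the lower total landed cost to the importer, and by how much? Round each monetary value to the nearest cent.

Supplier B is cheaper by EUR 1655.09

Supplier A (CIF):
The CIF price already equals the CIF value: 387264.77
Import duty = 387264.77 × 8.3% = 32142.98
Buyer bears (A): 831.63 + 361.46 + 1044.09 = 2237.18
Landed cost (A) = invoice 387264.77 + 2237.18 + duty 32142.98 = 421644.93
Supplier B (CFR):
CIF value = CFR price + insurance = 385258.99 + 477.54 = 385736.53
Import duty = 385736.53 × 8.3% = 32016.13
Buyer bears (B): 477.54 + 831.63 + 361.46 + 1044.09 = 2714.72
Landed cost (B) = invoice 385258.99 + 2714.72 + duty 32016.13 = 419989.84
Difference = |421644.93 − 419989.84| = 1655.09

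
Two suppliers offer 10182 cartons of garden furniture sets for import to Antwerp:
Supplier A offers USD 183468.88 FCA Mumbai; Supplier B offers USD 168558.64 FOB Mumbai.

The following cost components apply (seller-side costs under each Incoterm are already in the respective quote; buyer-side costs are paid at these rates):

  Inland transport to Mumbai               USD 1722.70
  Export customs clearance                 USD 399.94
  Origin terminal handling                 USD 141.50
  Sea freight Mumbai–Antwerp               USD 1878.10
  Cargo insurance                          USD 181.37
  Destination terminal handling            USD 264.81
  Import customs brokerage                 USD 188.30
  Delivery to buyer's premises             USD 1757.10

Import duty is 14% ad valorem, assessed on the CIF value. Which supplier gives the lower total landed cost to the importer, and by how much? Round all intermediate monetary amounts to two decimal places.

Supplier A (FCA):
CIF value = FCA price + origin terminal + freight + insurance = 183468.88 + 141.50 + 1878.10 + 181.37 = 185669.85
Import duty = 185669.85 × 14% = 25993.78
Buyer bears (A): 141.50 + 1878.10 + 181.37 + 264.81 + 188.30 + 1757.10 = 4411.18
Landed cost (A) = invoice 183468.88 + 4411.18 + duty 25993.78 = 213873.84
Supplier B (FOB):
CIF value = FOB price + freight + insurance = 168558.64 + 1878.10 + 181.37 = 170618.11
Import duty = 170618.11 × 14% = 23886.54
Buyer bears (B): 1878.10 + 181.37 + 264.81 + 188.30 + 1757.10 = 4269.68
Landed cost (B) = invoice 168558.64 + 4269.68 + duty 23886.54 = 196714.86
Difference = |213873.84 − 196714.86| = 17158.98

Supplier B is cheaper by USD 17158.98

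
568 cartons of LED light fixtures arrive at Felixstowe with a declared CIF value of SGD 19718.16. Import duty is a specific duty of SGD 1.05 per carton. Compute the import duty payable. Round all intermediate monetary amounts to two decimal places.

Import duty: SGD 596.40

Import duty = 568 × 1.05 = 596.40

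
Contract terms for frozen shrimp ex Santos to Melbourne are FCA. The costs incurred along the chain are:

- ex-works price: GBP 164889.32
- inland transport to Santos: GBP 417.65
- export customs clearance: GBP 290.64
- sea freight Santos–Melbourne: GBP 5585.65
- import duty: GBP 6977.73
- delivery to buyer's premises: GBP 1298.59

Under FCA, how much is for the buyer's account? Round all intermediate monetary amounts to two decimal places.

FCA: the seller delivers export-cleared goods to the carrier; the buyer bears costs from that point.
Seller's account: goods 164889.32 + inland to port 417.65 + export clearance 290.64 = 165597.61
Buyer's account: freight 5585.65 + duty 6977.73 + delivery 1298.59 = 13861.97

Buyer's account: GBP 13861.97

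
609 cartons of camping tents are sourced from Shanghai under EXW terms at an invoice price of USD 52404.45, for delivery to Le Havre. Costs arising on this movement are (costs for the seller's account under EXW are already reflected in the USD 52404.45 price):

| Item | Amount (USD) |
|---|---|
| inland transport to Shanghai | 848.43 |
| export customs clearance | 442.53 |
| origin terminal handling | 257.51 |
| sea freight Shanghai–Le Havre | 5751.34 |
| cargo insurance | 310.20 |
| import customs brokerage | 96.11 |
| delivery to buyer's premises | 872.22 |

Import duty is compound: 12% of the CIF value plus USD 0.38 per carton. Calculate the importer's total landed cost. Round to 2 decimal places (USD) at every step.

Total landed cost: USD 68415.95

EXW: the seller makes goods available at their premises; the buyer bears all onward costs.
CIF value = EXW price + inland to port + export clearance + origin terminal + freight + insurance = 52404.45 + 848.43 + 442.53 + 257.51 + 5751.34 + 310.20 = 60014.46
Ad valorem component: 60014.46 × 12% = 7201.74
Specific component: 609 × 0.38 = 231.42
Import duty = 7201.74 + 231.42 = 7433.16
Buyer bears: inland to port 848.43 + export clearance 442.53 + origin terminal 257.51 + freight 5751.34 + insurance 310.20 + brokerage 96.11 + delivery 872.22 + duty 7433.16 = 16011.50
Landed cost = invoice 52404.45 + 16011.50 = 68415.95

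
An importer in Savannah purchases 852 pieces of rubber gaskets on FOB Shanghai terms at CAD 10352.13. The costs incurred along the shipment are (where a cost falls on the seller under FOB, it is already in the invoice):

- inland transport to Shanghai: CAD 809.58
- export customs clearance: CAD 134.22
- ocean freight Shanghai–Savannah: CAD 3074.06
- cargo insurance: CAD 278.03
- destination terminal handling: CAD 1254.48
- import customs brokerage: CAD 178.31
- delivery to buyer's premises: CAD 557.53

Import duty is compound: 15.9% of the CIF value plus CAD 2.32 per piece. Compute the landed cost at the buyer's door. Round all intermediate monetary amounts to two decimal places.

FOB: the seller bears costs until goods are on board at the origin port; the buyer bears freight, insurance and all costs thereafter.
Already in the invoice (seller's account under FOB): inland to port, export clearance — exclude.
CIF value = FOB price + freight + insurance = 10352.13 + 3074.06 + 278.03 = 13704.22
Ad valorem component: 13704.22 × 15.9% = 2178.97
Specific component: 852 × 2.32 = 1976.64
Import duty = 2178.97 + 1976.64 = 4155.61
Buyer bears: freight 3074.06 + insurance 278.03 + destination terminal 1254.48 + brokerage 178.31 + delivery 557.53 + duty 4155.61 = 9498.02
Landed cost = invoice 10352.13 + 9498.02 = 19850.15

Total landed cost: CAD 19850.15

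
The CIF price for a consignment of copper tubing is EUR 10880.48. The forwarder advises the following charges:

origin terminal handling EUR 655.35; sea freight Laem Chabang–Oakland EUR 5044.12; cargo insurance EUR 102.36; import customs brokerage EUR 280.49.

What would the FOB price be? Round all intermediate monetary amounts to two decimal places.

Not relevant to the conversion: origin terminal — on the seller under both CIF and FOB; already in the CIF price and stays in the FOB price. brokerage — on the buyer under both terms; not part of either seller's price.
From CIF to FOB, the seller no longer bears: freight, insurance.
FOB price = 10880.48 − 5044.12 − 102.36 = 5734.00

FOB price: EUR 5734.00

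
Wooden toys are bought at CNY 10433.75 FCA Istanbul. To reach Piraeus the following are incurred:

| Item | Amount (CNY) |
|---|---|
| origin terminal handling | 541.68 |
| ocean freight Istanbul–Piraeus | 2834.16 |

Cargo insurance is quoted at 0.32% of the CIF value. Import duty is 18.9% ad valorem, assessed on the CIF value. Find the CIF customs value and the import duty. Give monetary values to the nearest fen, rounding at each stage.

CIF value: CNY 13853.92; import duty: CNY 2618.39

Let C be the CIF value. C = FCA price + pre-shipment costs + freight + 0.32% × C
C − 0.32% × C = 10433.75 + 541.68 + 2834.16
0.9968 × C = 13809.59
C = 13809.59 / 0.9968 = 13853.92
Insurance premium = 0.32% × 13853.92 = 44.33
Import duty = 13853.92 × 18.9% = 2618.39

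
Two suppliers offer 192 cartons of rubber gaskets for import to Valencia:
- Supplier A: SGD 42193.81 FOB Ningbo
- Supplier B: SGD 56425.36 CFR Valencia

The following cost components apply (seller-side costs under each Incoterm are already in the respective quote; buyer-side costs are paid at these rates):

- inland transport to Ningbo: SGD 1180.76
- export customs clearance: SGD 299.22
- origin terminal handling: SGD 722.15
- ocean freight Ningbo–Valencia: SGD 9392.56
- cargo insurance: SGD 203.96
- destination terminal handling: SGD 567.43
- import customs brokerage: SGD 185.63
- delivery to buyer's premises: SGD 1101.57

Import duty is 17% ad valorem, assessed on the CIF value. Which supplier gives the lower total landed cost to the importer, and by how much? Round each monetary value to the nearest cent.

Supplier A is cheaper by SGD 5661.61

Supplier A (FOB):
CIF value = FOB price + freight + insurance = 42193.81 + 9392.56 + 203.96 = 51790.33
Import duty = 51790.33 × 17% = 8804.36
Buyer bears (A): 9392.56 + 203.96 + 567.43 + 185.63 + 1101.57 = 11451.15
Landed cost (A) = invoice 42193.81 + 11451.15 + duty 8804.36 = 62449.32
Supplier B (CFR):
CIF value = CFR price + insurance = 56425.36 + 203.96 = 56629.32
Import duty = 56629.32 × 17% = 9626.98
Buyer bears (B): 203.96 + 567.43 + 185.63 + 1101.57 = 2058.59
Landed cost (B) = invoice 56425.36 + 2058.59 + duty 9626.98 = 68110.93
Difference = |62449.32 − 68110.93| = 5661.61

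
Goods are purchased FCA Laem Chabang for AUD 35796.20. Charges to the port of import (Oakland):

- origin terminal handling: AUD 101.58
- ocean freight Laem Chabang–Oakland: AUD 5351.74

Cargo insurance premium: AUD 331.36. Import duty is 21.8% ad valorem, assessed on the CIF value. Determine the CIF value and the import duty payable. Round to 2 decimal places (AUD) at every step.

CIF = FCA price + pre-shipment costs + freight + insurance
CIF = 35796.20 + 101.58 + 5351.74 + 331.36 = 41580.88
Import duty = 41580.88 × 21.8% = 9064.63

CIF value: AUD 41580.88; import duty: AUD 9064.63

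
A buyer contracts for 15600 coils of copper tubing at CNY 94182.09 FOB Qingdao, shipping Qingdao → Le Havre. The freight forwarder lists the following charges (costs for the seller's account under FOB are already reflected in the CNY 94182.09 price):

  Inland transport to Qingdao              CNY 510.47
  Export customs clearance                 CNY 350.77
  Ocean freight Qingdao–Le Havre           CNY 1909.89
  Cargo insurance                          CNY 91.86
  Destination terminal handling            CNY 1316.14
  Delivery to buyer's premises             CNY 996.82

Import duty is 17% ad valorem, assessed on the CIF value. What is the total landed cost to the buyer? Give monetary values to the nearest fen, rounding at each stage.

FOB: the seller bears costs until goods are on board at the origin port; the buyer bears freight, insurance and all costs thereafter.
Already in the invoice (seller's account under FOB): inland to port, export clearance — exclude.
CIF value = FOB price + freight + insurance = 94182.09 + 1909.89 + 91.86 = 96183.84
Import duty = 96183.84 × 17% = 16351.25
Buyer bears: freight 1909.89 + insurance 91.86 + destination terminal 1316.14 + delivery 996.82 + duty 16351.25 = 20665.96
Landed cost = invoice 94182.09 + 20665.96 = 114848.05

Total landed cost: CNY 114848.05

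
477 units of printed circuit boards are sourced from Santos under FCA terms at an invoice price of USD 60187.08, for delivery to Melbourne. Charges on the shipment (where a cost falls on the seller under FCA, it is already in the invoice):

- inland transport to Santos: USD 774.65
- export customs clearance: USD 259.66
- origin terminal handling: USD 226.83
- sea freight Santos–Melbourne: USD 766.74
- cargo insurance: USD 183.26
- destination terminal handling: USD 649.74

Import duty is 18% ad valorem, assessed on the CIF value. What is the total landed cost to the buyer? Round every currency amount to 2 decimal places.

Total landed cost: USD 73059.15

FCA: the seller delivers export-cleared goods to the carrier; the buyer bears costs from that point.
Already in the invoice (seller's account under FCA): inland to port, export clearance — exclude.
CIF value = FCA price + origin terminal + freight + insurance = 60187.08 + 226.83 + 766.74 + 183.26 = 61363.91
Import duty = 61363.91 × 18% = 11045.50
Buyer bears: origin terminal 226.83 + freight 766.74 + insurance 183.26 + destination terminal 649.74 + duty 11045.50 = 12872.07
Landed cost = invoice 60187.08 + 12872.07 = 73059.15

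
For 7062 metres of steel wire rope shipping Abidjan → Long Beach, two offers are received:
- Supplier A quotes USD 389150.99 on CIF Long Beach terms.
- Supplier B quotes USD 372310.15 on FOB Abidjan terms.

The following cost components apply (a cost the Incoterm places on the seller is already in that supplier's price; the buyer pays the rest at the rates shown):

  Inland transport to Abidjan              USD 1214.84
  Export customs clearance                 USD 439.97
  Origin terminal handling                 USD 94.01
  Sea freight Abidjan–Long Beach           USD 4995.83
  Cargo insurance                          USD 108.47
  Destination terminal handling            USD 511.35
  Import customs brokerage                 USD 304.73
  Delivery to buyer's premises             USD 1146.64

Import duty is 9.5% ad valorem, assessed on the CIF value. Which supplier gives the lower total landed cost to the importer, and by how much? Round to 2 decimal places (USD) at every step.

Supplier B is cheaper by USD 12851.51

Supplier A (CIF):
The CIF price already equals the CIF value: 389150.99
Import duty = 389150.99 × 9.5% = 36969.34
Buyer bears (A): 511.35 + 304.73 + 1146.64 = 1962.72
Landed cost (A) = invoice 389150.99 + 1962.72 + duty 36969.34 = 428083.05
Supplier B (FOB):
CIF value = FOB price + freight + insurance = 372310.15 + 4995.83 + 108.47 = 377414.45
Import duty = 377414.45 × 9.5% = 35854.37
Buyer bears (B): 4995.83 + 108.47 + 511.35 + 304.73 + 1146.64 = 7067.02
Landed cost (B) = invoice 372310.15 + 7067.02 + duty 35854.37 = 415231.54
Difference = |428083.05 − 415231.54| = 12851.51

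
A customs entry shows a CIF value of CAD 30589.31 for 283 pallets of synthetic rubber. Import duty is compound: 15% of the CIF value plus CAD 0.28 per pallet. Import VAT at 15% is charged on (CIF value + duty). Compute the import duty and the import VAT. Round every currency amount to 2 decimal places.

Ad valorem component: 30589.31 × 15% = 4588.40
Specific component: 283 × 0.28 = 79.24
Import duty = 4588.40 + 79.24 = 4667.64
VAT base = CIF + duty = 30589.31 + 4667.64 = 35256.95
Import VAT = 35256.95 × 15% = 5288.54

Import duty: CAD 4667.64; import VAT: CAD 5288.54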